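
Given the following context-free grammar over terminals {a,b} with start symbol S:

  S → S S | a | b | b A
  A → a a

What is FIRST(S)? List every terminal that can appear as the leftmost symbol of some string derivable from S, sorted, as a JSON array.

FIRST iteration:
[1]
  A via A→a a: +{a}
  S via S→a: +{a}
  S via S→b: +{b}
  FIRST(S)={a,b}  FIRST(A)={a}
[2] (stable)
  FIRST(S)={a,b}  FIRST(A)={a}

FIRST(S) = ["a", "b"]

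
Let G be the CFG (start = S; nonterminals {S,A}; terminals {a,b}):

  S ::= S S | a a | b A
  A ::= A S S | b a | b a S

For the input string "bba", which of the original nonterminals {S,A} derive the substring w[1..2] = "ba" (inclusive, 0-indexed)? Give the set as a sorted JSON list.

Convert to CNF:
  S -> S S | T0 A | T1 T1
  A -> A X2 | T0 T1 | T0 X3
  T0 -> b
  T1 -> a
  X2 -> S S
  X3 -> T1 S

CYK fill (cells [i..j] with 1 ≤ i ≤ j ≤ 2 only):
  [1..1]={T0}  "b"  orig:{}
  [2..2]={T1}  "a"  orig:{}
  [1..2]={A}  "ba"

Original NTs in T[1,2] deriving "ba": ["A"]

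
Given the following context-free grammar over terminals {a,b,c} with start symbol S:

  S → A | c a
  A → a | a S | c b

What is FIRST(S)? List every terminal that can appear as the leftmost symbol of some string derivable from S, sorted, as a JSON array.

FIRST iteration:
[1]
  A via A→a: +{a}
  A via A→c b: +{c}
  S via S→A: +{a,c}
  FIRST(S)={a,c}  FIRST(A)={a,c}
[2] — fixpoint
  FIRST(S)={a,c}  FIRST(A)={a,c}

FIRST(S) = ["a", "c"]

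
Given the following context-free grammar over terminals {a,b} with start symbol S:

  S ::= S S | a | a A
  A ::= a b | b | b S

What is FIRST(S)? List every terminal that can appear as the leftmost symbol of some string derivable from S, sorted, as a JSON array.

Compute FIRST by fixpoint:
[1]
  A via A→a b: +{a}
  A via A→b: +{b}
  S via S→a: +{a}
  FIRST[S]={a}  FIRST[A]={a,b}
[2] done
  FIRST[S]={a}  FIRST[A]={a,b}

FIRST(S) = ["a"]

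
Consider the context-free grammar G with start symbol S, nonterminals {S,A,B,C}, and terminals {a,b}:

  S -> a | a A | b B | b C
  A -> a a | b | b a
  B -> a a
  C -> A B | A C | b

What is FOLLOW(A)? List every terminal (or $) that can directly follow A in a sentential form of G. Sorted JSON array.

FIRST iteration:
iter 1:
  A via A→a a: +{a}
  A via A→b: +{b}
  B via B→a a: +{a}
  C via C→A B: +{a,b}
  S via S→a: +{a}
  S via S→b B: +{b}
  FIRST[S]={a,b}  FIRST[A]={a,b}  FIRST[B]={a}  FIRST[C]={a,b}
iter 2: — fixpoint
  FIRST[S]={a,b}  FIRST[A]={a,b}  FIRST[B]={a}  FIRST[C]={a,b}

FOLLOW sets:
seed FOLLOW(S) with $
pass 1:
  C→A B: FOLLOW(A) ⊇ FIRST(B) = {a}; new: +{a}
  C→A C: FOLLOW(A) ⊇ FIRST(C) = {a,b}; new: +{b}
  S→a A: FOLLOW(A) ⊇ FOLLOW(S) ⊇ {$}; new: +{$}
  S→b B: FOLLOW(B) ⊇ FOLLOW(S) ⊇ {$}; new: +{$}
  S→b C: FOLLOW(C) ⊇ FOLLOW(S) ⊇ {$}; new: +{$}
  S: {$}  A: {$,a,b}  B: {$}  C: {$}
pass 2: (stable)
  S: {$}  A: {$,a,b}  B: {$}  C: {$}

FOLLOW(A) = ["$", "a", "b"]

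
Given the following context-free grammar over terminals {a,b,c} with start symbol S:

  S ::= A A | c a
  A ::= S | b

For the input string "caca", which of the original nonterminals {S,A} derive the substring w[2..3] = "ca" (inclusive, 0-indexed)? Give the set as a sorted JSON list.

Convert to CNF:
  S -> A A | T0 T1
  A -> A A | T0 T1 | b
  T0 -> c
  T1 -> a

CYK table (by increasing span) — only the sub-triangle for w[2..3]:
  [2..2]={T0}  "c"  orig:{}
  [3..3]={T1}  "a"  orig:{}
  [2..3]={A,S}  "ca"

Original NTs in T[2,3] deriving "ca": ["A", "S"]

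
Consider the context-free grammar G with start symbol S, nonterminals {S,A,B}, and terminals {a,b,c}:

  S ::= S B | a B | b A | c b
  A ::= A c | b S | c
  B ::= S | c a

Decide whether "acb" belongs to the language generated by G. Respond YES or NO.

CNF form of G:
  S -> S B | T0 T1 | T1 A | T2 B
  A -> A T0 | T1 S | c
  B -> S B | T0 T1 | T0 T2 | T1 A | T2 B
  T0 -> c
  T1 -> b
  T2 -> a

CYK fill:
  T[0,0] 'a' = {T2}  orig:{}
  T[1,1] 'c' = {A,T0}  orig:{A}
  T[2,2] 'b' = {T1}  orig:{}
  T[0,1] 'ac' = ∅
  T[1,2] 'cb' = {B,S}
  T[0,2] 'acb' = {B,S}

S ∈ T[0,2] ⇒ YES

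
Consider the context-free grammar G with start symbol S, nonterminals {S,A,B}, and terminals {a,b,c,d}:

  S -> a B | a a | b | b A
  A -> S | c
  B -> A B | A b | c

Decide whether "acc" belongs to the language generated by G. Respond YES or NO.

Convert to CNF:
  S -> T0 B | T0 T0 | T1 A | b
  A -> T0 B | T0 T0 | T1 A | b | c
  B -> A B | A T1 | c
  T0 -> a
  T1 -> b

Fill CYK table bottom-up:
  T[0,0] 'a' = {T0}  orig:{}
  T[1,1] 'c' = {A,B}
  T[2,2] 'c' = {A,B}
  T[0,1] 'ac' = {A,S}
  T[1,2] 'cc' = {B}
  T[0,2] 'acc' = {A,B,S}

S ∈ T[0,2] ⇒ YES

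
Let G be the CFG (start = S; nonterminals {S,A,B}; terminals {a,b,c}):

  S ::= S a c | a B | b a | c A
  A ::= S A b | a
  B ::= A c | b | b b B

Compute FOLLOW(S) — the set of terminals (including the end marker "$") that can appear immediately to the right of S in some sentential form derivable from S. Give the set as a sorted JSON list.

FIRST iteration:
iter 1:
  A via A→a: +{a}
  B via B→A c: +{a}
  B via B→b: +{b}
  S via S→a B: +{a}
  S via S→b a: +{b}
  S via S→c A: +{c}
  FIRST[S]={a,b,c}  FIRST[A]={a}  FIRST[B]={a,b}
iter 2:
  A via A→S A b: +{b,c}
  B via B→A c: +{c}
  FIRST[S]={a,b,c}  FIRST[A]={a,b,c}  FIRST[B]={a,b,c}
iter 3: (stable)
  FIRST[S]={a,b,c}  FIRST[A]={a,b,c}  FIRST[B]={a,b,c}

Compute FOLLOW by fixpoint:
seed FOLLOW(S) with $
iter 1:
  A→S A b: FOLLOW(S) ⊇ FIRST(A) = {a,b,c}; new: +{a,b,c}
  A→S A b: FOLLOW(A) ⊇ FIRST(b) = {b}; new: +{b}
  B→A c: FOLLOW(A) ⊇ FIRST(c) = {c}; new: +{c}
  S→a B: FOLLOW(B) ⊇ FOLLOW(S) ⊇ {$,a,b,c}; new: +{$,a,b,c}
  S→c A: FOLLOW(A) ⊇ FOLLOW(S) ⊇ {$,a,b,c}; new: +{$,a}
  S: {$,a,b,c}  A: {$,a,b,c}  B: {$,a,b,c}
iter 2: (stable)
  S: {$,a,b,c}  A: {$,a,b,c}  B: {$,a,b,c}

FOLLOW(S) = ["$", "a", "b", "c"]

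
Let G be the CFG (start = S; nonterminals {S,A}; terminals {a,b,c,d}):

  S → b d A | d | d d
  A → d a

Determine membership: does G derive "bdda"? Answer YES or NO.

CNF form of G:
  S -> T0 T0 | T2 X3 | d
  A -> T0 T1
  T0 -> d
  T1 -> a
  T2 -> b
  X3 -> T0 A

Fill CYK table bottom-up:
  T[0,0] 'b' = {T2}  orig:{}
  T[1,1] 'd' = {S,T0}  orig:{S}
  T[2,2] 'd' = {S,T0}  orig:{S}
  T[3,3] 'a' = {T1}  orig:{}
  T[0,1] 'bd' = ∅
  T[1,2] 'dd' = {S}
  T[2,3] 'da' = {A}
  T[0,2] 'bdd' = ∅
  T[1,3] 'dda' = {X3}  orig:{}
  T[0,3] 'bdda' = {S}

S ∈ T[0,3] ⇒ YES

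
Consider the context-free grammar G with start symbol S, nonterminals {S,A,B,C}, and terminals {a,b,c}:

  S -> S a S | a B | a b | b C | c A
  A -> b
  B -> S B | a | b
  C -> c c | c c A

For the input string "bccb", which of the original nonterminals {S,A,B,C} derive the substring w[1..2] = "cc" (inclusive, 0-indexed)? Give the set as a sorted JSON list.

CNF form of G:
  S -> S X4 | T0 A | T1 B | T1 T2 | T2 C
  A -> b
  B -> S B | a | b
  C -> T0 T0 | T0 X3
  T0 -> c
  T1 -> a
  T2 -> b
  X3 -> T0 A
  X4 -> T1 S

CYK fill — only the sub-triangle for w[1..2]:
  T[1,1] 'c' = {T0}  orig:{}
  T[2,2] 'c' = {T0}  orig:{}
  T[1,2] 'cc' = {C}

Original NTs in T[1,2] deriving "cc": ["C"]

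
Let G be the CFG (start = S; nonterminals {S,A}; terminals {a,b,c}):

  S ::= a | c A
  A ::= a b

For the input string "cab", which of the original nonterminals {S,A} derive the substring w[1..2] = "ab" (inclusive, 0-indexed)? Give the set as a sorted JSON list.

CNF form of G:
  S -> T2 A | a
  A -> T0 T1
  T0 -> a
  T1 -> b
  T2 -> c

CYK fill, restricted to cells inside w[1..2]:
  T[1,1] 'a' = {S,T0}  orig:{S}
  T[2,2] 'b' = {T1}  orig:{}
  T[1,2] 'ab' = {A}

Original NTs in T[1,2] deriving "ab": ["A"]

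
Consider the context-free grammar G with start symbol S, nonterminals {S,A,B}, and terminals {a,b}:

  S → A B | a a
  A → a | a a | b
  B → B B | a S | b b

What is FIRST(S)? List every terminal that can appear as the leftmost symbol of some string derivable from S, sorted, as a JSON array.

Compute FIRST by fixpoint:
pass 1:
  A via A→a: +{a}
  A via A→b: +{b}
  B via B→a S: +{a}
  B via B→b b: +{b}
  S via S→A B: +{a,b}
  FIRST[S]={a,b}  FIRST[A]={a,b}  FIRST[B]={a,b}
pass 2: — fixpoint
  FIRST[S]={a,b}  FIRST[A]={a,b}  FIRST[B]={a,b}

FIRST(S) = ["a", "b"]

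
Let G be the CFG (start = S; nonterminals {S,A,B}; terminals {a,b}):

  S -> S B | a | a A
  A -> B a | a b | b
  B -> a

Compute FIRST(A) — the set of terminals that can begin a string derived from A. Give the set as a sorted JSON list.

FIRST sets, iterate to fixpoint:
round 1:
  A via A→a b: +{a}
  A via A→b: +{b}
  B via B→a: +{a}
  S via S→a: +{a}
  FIRST[S]={a}  FIRST[A]={a,b}  FIRST[B]={a}
round 2: done
  FIRST[S]={a}  FIRST[A]={a,b}  FIRST[B]={a}

FIRST(A) = ["a", "b"]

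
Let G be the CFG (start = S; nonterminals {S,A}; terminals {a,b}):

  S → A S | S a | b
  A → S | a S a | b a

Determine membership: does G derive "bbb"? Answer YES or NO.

Convert to CNF:
  S -> A S | S T0 | b
  A -> A S | S T0 | T0 X2 | T1 T0 | b
  T0 -> a
  T1 -> b
  X2 -> S T0

CYK table (by increasing span):
  T[0,0] 'b' = {A,S,T1}  orig:{A,S}
  T[1,1] 'b' = {A,S,T1}  orig:{A,S}
  T[2,2] 'b' = {A,S,T1}  orig:{A,S}
  T[0,1] 'bb' = {A,S}
  T[1,2] 'bb' = {A,S}
  T[0,2] 'bbb' = {A,S}

S ∈ T[0,2] ⇒ YES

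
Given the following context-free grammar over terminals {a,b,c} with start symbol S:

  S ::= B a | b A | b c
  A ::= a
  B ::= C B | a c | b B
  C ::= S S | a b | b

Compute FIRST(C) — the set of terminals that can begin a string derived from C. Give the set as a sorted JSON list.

FIRST iteration:
round 1:
  A via A→a: +{a}
  B via B→a c: +{a}
  B via B→b B: +{b}
  C via C→a b: +{a}
  C via C→b: +{b}
  S via S→B a: +{a,b}
  FIRST(S)={a,b}  FIRST(A)={a}  FIRST(B)={a,b}  FIRST(C)={a,b}
round 2: (stable)
  FIRST(S)={a,b}  FIRST(A)={a}  FIRST(B)={a,b}  FIRST(C)={a,b}

FIRST(C) = ["a", "b"]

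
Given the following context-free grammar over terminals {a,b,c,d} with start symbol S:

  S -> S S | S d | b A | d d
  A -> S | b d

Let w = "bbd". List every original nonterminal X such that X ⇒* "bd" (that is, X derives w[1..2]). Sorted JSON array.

CNF form of G:
  S -> S S | S T0 | T0 T0 | T1 A
  A -> S S | S T0 | T0 T0 | T1 A | T1 T0
  T0 -> d
  T1 -> b

Fill CYK table bottom-up, restricted to cells inside w[1..2]:
  T[1,1] 'b' = {T1}  orig:{}
  T[2,2] 'd' = {T0}  orig:{}
  T[1,2] 'bd' = {A}

Original NTs in T[1,2] deriving "bd": ["A"]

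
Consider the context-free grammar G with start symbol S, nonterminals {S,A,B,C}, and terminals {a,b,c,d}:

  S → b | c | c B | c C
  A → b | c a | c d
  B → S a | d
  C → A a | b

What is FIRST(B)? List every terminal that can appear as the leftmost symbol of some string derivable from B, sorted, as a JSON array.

FIRST iteration:
round 1:
  A via A→b: +{b}
  A via A→c a: +{c}
  B via B→d: +{d}
  C via C→A a: +{b,c}
  S via S→b: +{b}
  S via S→c: +{c}
  S: {b,c}  A: {b,c}  B: {d}  C: {b,c}
round 2:
  B via B→S a: +{b,c}
  S: {b,c}  A: {b,c}  B: {b,c,d}  C: {b,c}
round 3: (no change)
  S: {b,c}  A: {b,c}  B: {b,c,d}  C: {b,c}

FIRST(B) = ["b", "c", "d"]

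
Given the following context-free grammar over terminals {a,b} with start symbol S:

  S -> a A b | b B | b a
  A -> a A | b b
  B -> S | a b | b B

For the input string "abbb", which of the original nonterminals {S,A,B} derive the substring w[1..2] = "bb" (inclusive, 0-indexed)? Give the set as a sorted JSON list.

CNF form of G:
  S -> T0 X3 | T1 B | T1 T0
  A -> T0 A | T1 T1
  B -> T0 T1 | T0 X2 | T1 B | T1 T0
  T0 -> a
  T1 -> b
  X2 -> A T1
  X3 -> A T1

CYK table (by increasing span), restricted to cells inside w[1..2]:
  T[1,1] 'b' = {T1}  orig:{}
  T[2,2] 'b' = {T1}  orig:{}
  T[1,2] 'bb' = {A}

Original NTs in T[1,2] deriving "bb": ["A"]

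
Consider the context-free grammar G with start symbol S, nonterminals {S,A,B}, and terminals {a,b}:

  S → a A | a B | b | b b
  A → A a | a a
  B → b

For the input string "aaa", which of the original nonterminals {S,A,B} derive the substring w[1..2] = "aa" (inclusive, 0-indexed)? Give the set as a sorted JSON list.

Convert to CNF:
  S -> T0 A | T0 B | T1 T1 | b
  A -> A T0 | T0 T0
  B -> b
  T0 -> a
  T1 -> b

CYK fill — only the sub-triangle for w[1..2]:
  cell(1,1) a: {T0}  orig:{}
  cell(2,2) a: {T0}  orig:{}
  cell(1,2) aa: {A}

Original NTs in T[1,2] deriving "aa": ["A"]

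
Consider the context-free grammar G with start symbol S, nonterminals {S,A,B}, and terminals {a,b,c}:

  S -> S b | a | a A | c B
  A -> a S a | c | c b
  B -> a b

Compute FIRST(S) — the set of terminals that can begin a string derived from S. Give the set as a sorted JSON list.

Compute FIRST by fixpoint:
iter 1:
  A via A→a S a: +{a}
  A via A→c: +{c}
  B via B→a b: +{a}
  S via S→a: +{a}
  S via S→c B: +{c}
  FIRST(S)={a,c}  FIRST(A)={a,c}  FIRST(B)={a}
iter 2: done
  FIRST(S)={a,c}  FIRST(A)={a,c}  FIRST(B)={a}

FIRST(S) = ["a", "c"]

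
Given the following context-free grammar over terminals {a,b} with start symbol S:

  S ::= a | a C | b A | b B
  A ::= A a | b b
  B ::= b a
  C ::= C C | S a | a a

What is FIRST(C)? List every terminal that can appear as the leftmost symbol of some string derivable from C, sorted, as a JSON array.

FIRST iteration:
round 1:
  A via A→b b: +{b}
  B via B→b a: +{b}
  C via C→a a: +{a}
  S via S→a: +{a}
  S via S→b A: +{b}
  FIRST(S)={a,b}  FIRST(A)={b}  FIRST(B)={b}  FIRST(C)={a}
round 2:
  C via C→S a: +{b}
  FIRST(S)={a,b}  FIRST(A)={b}  FIRST(B)={b}  FIRST(C)={a,b}
round 3: (no change)
  FIRST(S)={a,b}  FIRST(A)={b}  FIRST(B)={b}  FIRST(C)={a,b}

FIRST(C) = ["a", "b"]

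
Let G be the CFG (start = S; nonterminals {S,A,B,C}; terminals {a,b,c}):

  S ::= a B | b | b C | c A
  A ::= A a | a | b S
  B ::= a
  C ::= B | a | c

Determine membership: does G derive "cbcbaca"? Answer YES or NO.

CNF form of G:
  S -> T0 B | T1 C | T2 A | b
  A -> A T0 | T1 S | a
  B -> a
  C -> a | c
  T0 -> a
  T1 -> b
  T2 -> c

CYK fill:
  [0..0]={C,T2}  "c"  orig:{C}
  [1..1]={S,T1}  "b"  orig:{S}
  [2..2]={C,T2}  "c"  orig:{C}
  [3..3]={S,T1}  "b"  orig:{S}
  [4..4]={A,B,C,T0}  "a"  orig:{A,B,C}
  [5..5]={C,T2}  "c"  orig:{C}
  [6..6]={A,B,C,T0}  "a"  orig:{A,B,C}
  [0..1]=∅  "cb"
  [1..2]={S}  "bc"
  [2..3]=∅  "cb"
  [3..4]={S}  "ba"
  [4..5]=∅  "ac"
  [5..6]={S}  "ca"
  [0..2]=∅  "cbc"
  [1..3]=∅  "bcb"
  [2..4]=∅  "cba"
  [3..5]=∅  "bac"
  [4..6]=∅  "aca"
  [0..3]=∅  "cbcb"
  [1..4]=∅  "bcba"
  [2..5]=∅  "cbac"
  [3..6]=∅  "baca"
  [0..4]=∅  "cbcba"
  [1..5]=∅  "bcbac"
  [2..6]=∅  "cbaca"
  [0..5]=∅  "cbcbac"
  [1..6]=∅  "bcbaca"
  [0..6]=∅  "cbcbaca"

S ∉ T[0,6] ⇒ NO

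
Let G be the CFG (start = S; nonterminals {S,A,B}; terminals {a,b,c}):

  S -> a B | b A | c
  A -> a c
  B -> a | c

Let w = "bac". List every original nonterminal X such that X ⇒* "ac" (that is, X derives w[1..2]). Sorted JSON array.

CNF form of G:
  S -> T0 B | T2 A | c
  A -> T0 T1
  B -> a | c
  T0 -> a
  T1 -> c
  T2 -> b

CYK fill (cells [i..j] with 1 ≤ i ≤ j ≤ 2 only):
  cell(1,1) a: {B,T0}  orig:{B}
  cell(2,2) c: {B,S,T1}  orig:{B,S}
  cell(1,2) ac: {A,S}

Original NTs in T[1,2] deriving "ac": ["A", "S"]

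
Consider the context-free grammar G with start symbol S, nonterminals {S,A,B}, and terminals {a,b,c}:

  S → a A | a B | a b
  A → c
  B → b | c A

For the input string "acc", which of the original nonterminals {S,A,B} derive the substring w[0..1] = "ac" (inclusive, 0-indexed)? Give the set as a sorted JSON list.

Convert to CNF:
  S -> T1 A | T1 B | T1 T2
  A -> c
  B -> T0 A | b
  T0 -> c
  T1 -> a
  T2 -> b

CYK table (by increasing span) (cells [i..j] with 0 ≤ i ≤ j ≤ 1 only):
  T[0,0] 'a' = {T1}  orig:{}
  T[1,1] 'c' = {A,T0}  orig:{A}
  T[0,1] 'ac' = {S}

Original NTs in T[0,1] deriving "ac": ["S"]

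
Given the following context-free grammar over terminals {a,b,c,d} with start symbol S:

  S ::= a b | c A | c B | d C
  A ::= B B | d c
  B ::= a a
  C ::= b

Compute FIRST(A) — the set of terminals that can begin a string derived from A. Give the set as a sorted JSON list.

FIRST sets, iterate to fixpoint:
iter 1:
  A via A→d c: +{d}
  B via B→a a: +{a}
  C via C→b: +{b}
  S via S→a b: +{a}
  S via S→c A: +{c}
  S via S→d C: +{d}
  S: {a,c,d}  A: {d}  B: {a}  C: {b}
iter 2:
  A via A→B B: +{a}
  S: {a,c,d}  A: {a,d}  B: {a}  C: {b}
iter 3: (no change)
  S: {a,c,d}  A: {a,d}  B: {a}  C: {b}

FIRST(A) = ["a", "d"]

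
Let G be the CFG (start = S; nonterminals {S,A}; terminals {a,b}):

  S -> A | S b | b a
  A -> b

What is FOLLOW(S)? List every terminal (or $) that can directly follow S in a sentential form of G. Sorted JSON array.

Compute FIRST by fixpoint:
iter 1:
  A via A→b: +{b}
  S via S→A: +{b}
  FIRST[S]={b}  FIRST[A]={b}
iter 2: done
  FIRST[S]={b}  FIRST[A]={b}

FOLLOW sets:
FOLLOW(S) := {$}
iter 1:
  S→A: FOLLOW(A) ⊇ FOLLOW(S) ⊇ {$}; new: +{$}
  S→S b: FOLLOW(S) ⊇ FIRST(b) = {b}; new: +{b}
  FOLLOW(S)={$,b}  FOLLOW(A)={$}
iter 2:
  S→A: FOLLOW(A) ⊇ FOLLOW(S) ⊇ {$,b}; new: +{b}
  FOLLOW(S)={$,b}  FOLLOW(A)={$,b}
iter 3: (stable)
  FOLLOW(S)={$,b}  FOLLOW(A)={$,b}

FOLLOW(S) = ["$", "b"]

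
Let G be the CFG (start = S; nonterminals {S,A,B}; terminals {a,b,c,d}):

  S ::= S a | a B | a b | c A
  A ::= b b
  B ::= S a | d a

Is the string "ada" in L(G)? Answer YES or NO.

Convert to CNF:
  S -> S T1 | T1 B | T1 T0 | T3 A
  A -> T0 T0
  B -> S T1 | T2 T1
  T0 -> b
  T1 -> a
  T2 -> d
  T3 -> c

CYK table (by increasing span):
  [0..0]={T1}  "a"  orig:{}
  [1..1]={T2}  "d"  orig:{}
  [2..2]={T1}  "a"  orig:{}
  [0..1]=∅  "ad"
  [1..2]={B}  "da"
  [0..2]={S}  "ada"

S ∈ T[0,2] ⇒ YES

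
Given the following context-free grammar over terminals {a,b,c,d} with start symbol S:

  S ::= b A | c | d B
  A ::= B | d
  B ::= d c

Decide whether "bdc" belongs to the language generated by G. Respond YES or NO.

Convert to CNF:
  S -> T0 B | T2 A | c
  A -> T0 T1 | d
  B -> T0 T1
  T0 -> d
  T1 -> c
  T2 -> b

Fill CYK table bottom-up:
  T[0,0] 'b' = {T2}  orig:{}
  T[1,1] 'd' = {A,T0}  orig:{A}
  T[2,2] 'c' = {S,T1}  orig:{S}
  T[0,1] 'bd' = {S}
  T[1,2] 'dc' = {A,B}
  T[0,2] 'bdc' = {S}

S ∈ T[0,2] ⇒ YES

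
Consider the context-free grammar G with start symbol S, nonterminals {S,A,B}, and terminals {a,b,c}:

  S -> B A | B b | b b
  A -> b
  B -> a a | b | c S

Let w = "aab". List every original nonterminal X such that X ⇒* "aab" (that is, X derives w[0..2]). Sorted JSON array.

Convert to CNF:
  S -> B A | B T2 | T2 T2
  A -> b
  B -> T0 T0 | T1 S | b
  T0 -> a
  T1 -> c
  T2 -> b

CYK fill (cells [i..j] with 0 ≤ i ≤ j ≤ 2 only):
  cell(0,0) a: {T0}  orig:{}
  cell(1,1) a: {T0}  orig:{}
  cell(2,2) b: {A,B,T2}  orig:{A,B}
  cell(0,1) aa: {B}
  cell(1,2) ab: ∅
  cell(0,2) aab: {S}

Original NTs in T[0,2] deriving "aab": ["S"]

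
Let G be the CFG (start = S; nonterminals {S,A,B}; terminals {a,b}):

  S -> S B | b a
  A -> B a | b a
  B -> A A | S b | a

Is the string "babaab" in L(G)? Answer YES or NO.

CNF form of G:
  S -> S B | T1 T0
  A -> B T0 | T1 T0
  B -> A A | S T1 | a
  T0 -> a
  T1 -> b

CYK fill:
  T[0,0] 'b' = {T1}  orig:{}
  T[1,1] 'a' = {B,T0}  orig:{B}
  T[2,2] 'b' = {T1}  orig:{}
  T[3,3] 'a' = {B,T0}  orig:{B}
  T[4,4] 'a' = {B,T0}  orig:{B}
  T[5,5] 'b' = {T1}  orig:{}
  T[0,1] 'ba' = {A,S}
  T[1,2] 'ab' = ∅
  T[2,3] 'ba' = {A,S}
  T[3,4] 'aa' = {A}
  T[4,5] 'ab' = ∅
  T[0,2] 'bab' = {B}
  T[1,3] 'aba' = ∅
  T[2,4] 'baa' = {S}
  T[3,5] 'aab' = ∅
  T[0,3] 'baba' = {A,B}
  T[1,4] 'abaa' = ∅
  T[2,5] 'baab' = {B}
  T[0,4] 'babaa' = {A}
  T[1,5] 'abaab' = ∅
  T[0,5] 'babaab' = {S}

S ∈ T[0,5] ⇒ YES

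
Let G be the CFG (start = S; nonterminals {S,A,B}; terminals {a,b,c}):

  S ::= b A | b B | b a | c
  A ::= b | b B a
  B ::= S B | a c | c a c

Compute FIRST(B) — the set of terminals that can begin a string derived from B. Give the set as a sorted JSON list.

Compute FIRST by fixpoint:
[1]
  A via A→b: +{b}
  B via B→a c: +{a}
  B via B→c a c: +{c}
  S via S→b A: +{b}
  S via S→c: +{c}
  FIRST[S]={b,c}  FIRST[A]={b}  FIRST[B]={a,c}
[2]
  B via B→S B: +{b}
  FIRST[S]={b,c}  FIRST[A]={b}  FIRST[B]={a,b,c}
[3] done
  FIRST[S]={b,c}  FIRST[A]={b}  FIRST[B]={a,b,c}

FIRST(B) = ["a", "b", "c"]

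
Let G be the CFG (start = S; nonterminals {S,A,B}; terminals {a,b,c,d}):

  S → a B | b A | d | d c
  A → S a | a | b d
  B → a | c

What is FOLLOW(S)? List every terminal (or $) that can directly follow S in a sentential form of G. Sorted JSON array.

Compute FIRST by fixpoint:
iter 1:
  A via A→a: +{a}
  A via A→b d: +{b}
  B via B→a: +{a}
  B via B→c: +{c}
  S via S→a B: +{a}
  S via S→b A: +{b}
  S via S→d: +{d}
  S: {a,b,d}  A: {a,b}  B: {a,c}
iter 2:
  A via A→S a: +{d}
  S: {a,b,d}  A: {a,b,d}  B: {a,c}
iter 3: done
  S: {a,b,d}  A: {a,b,d}  B: {a,c}

Compute FOLLOW by fixpoint:
FOLLOW(S) := {$}
iter 1:
  A→S a: FOLLOW(S) ⊇ FIRST(a) = {a}; new: +{a}
  S→a B: FOLLOW(B) ⊇ FOLLOW(S) ⊇ {$,a}; new: +{$,a}
  S→b A: FOLLOW(A) ⊇ FOLLOW(S) ⊇ {$,a}; new: +{$,a}
  S: {$,a}  A: {$,a}  B: {$,a}
iter 2: done
  S: {$,a}  A: {$,a}  B: {$,a}

FOLLOW(S) = ["$", "a"]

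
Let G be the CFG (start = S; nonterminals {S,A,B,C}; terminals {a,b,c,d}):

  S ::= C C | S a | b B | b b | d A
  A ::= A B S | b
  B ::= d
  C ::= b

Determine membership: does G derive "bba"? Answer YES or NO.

CNF form of G:
  S -> C C | S T0 | T1 B | T1 T1 | T2 A
  A -> A X3 | b
  B -> d
  C -> b
  T0 -> a
  T1 -> b
  T2 -> d
  X3 -> B S

Fill CYK table bottom-up:
  cell(0,0) b: {A,C,T1}  orig:{A,C}
  cell(1,1) b: {A,C,T1}  orig:{A,C}
  cell(2,2) a: {T0}  orig:{}
  cell(0,1) bb: {S}
  cell(1,2) ba: ∅
  cell(0,2) bba: {S}

S ∈ T[0,2] ⇒ YES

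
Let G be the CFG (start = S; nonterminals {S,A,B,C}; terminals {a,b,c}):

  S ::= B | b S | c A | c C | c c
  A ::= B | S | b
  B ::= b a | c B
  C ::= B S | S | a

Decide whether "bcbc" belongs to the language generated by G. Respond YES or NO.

CNF form of G:
  S -> T0 S | T0 T1 | T2 A | T2 B | T2 C | T2 T2
  A -> T0 S | T0 T1 | T2 A | T2 B | T2 C | T2 T2 | b
  B -> T0 T1 | T2 B
  C -> B S | T0 S | T0 T1 | T2 A | T2 B | T2 C | T2 T2 | a
  T0 -> b
  T1 -> a
  T2 -> c

CYK table (by increasing span):
  T[0,0] 'b' = {A,T0}  orig:{A}
  T[1,1] 'c' = {T2}  orig:{}
  T[2,2] 'b' = {A,T0}  orig:{A}
  T[3,3] 'c' = {T2}  orig:{}
  T[0,1] 'bc' = ∅
  T[1,2] 'cb' = {A,C,S}
  T[2,3] 'bc' = ∅
  T[0,2] 'bcb' = {A,C,S}
  T[1,3] 'cbc' = ∅
  T[0,3] 'bcbc' = ∅

S ∉ T[0,3] ⇒ NO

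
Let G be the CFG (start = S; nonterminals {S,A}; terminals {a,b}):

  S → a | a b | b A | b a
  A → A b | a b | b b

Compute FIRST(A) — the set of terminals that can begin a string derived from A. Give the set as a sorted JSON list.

FIRST sets, iterate to fixpoint:
round 1:
  A via A→a b: +{a}
  A via A→b b: +{b}
  S via S→a: +{a}
  S via S→b A: +{b}
  FIRST[S]={a,b}  FIRST[A]={a,b}
round 2: — fixpoint
  FIRST[S]={a,b}  FIRST[A]={a,b}

FIRST(A) = ["a", "b"]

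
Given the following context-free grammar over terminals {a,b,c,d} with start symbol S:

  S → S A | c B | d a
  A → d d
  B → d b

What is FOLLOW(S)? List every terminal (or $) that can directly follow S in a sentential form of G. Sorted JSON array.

Compute FIRST by fixpoint:
[1]
  A via A→d d: +{d}
  B via B→d b: +{d}
  S via S→c B: +{c}
  S via S→d a: +{d}
  FIRST[S]={c,d}  FIRST[A]={d}  FIRST[B]={d}
[2] — fixpoint
  FIRST[S]={c,d}  FIRST[A]={d}  FIRST[B]={d}

FOLLOW sets:
seed FOLLOW(S) with $
iter 1:
  S→S A: FOLLOW(S) ⊇ FIRST(A) = {d}; new: +{d}
  S→S A: FOLLOW(A) ⊇ FOLLOW(S) ⊇ {$,d}; new: +{$,d}
  S→c B: FOLLOW(B) ⊇ FOLLOW(S) ⊇ {$,d}; new: +{$,d}
  S: {$,d}  A: {$,d}  B: {$,d}
iter 2: done
  S: {$,d}  A: {$,d}  B: {$,d}

FOLLOW(S) = ["$", "d"]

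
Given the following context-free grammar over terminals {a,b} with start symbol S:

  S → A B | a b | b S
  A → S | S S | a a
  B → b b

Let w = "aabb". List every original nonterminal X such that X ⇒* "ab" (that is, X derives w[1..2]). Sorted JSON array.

CNF form of G:
  S -> A B | T0 T1 | T1 S
  A -> A B | S S | T0 T0 | T0 T1 | T1 S
  B -> T1 T1
  T0 -> a
  T1 -> b

Fill CYK table bottom-up (cells [i..j] with 1 ≤ i ≤ j ≤ 2 only):
  [1..1]={T0}  "a"  orig:{}
  [2..2]={T1}  "b"  orig:{}
  [1..2]={A,S}  "ab"

Original NTs in T[1,2] deriving "ab": ["A", "S"]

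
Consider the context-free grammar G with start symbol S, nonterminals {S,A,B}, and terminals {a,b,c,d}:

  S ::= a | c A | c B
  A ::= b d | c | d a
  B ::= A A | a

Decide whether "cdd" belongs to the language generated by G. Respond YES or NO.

CNF form of G:
  S -> T3 A | T3 B | a
  A -> T0 T1 | T1 T2 | c
  B -> A A | a
  T0 -> b
  T1 -> d
  T2 -> a
  T3 -> c

Fill CYK table bottom-up:
  [0..0]={A,T3}  "c"  orig:{A}
  [1..1]={T1}  "d"  orig:{}
  [2..2]={T1}  "d"  orig:{}
  [0..1]=∅  "cd"
  [1..2]=∅  "dd"
  [0..2]=∅  "cdd"

S ∉ T[0,2] ⇒ NO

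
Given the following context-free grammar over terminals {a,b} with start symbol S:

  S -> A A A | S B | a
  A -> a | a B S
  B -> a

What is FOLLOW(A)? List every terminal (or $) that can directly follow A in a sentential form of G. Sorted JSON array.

FIRST iteration:
[1]
  A via A→a: +{a}
  B via B→a: +{a}
  S via S→A A A: +{a}
  S: {a}  A: {a}  B: {a}
[2] done
  S: {a}  A: {a}  B: {a}

Compute FOLLOW by fixpoint:
FOLLOW(S) := {$}
[1]
  A→a B S: FOLLOW(B) ⊇ FIRST(S) = {a}; new: +{a}
  S→A A A: FOLLOW(A) ⊇ FIRST(A) = {a}; new: +{a}
  S→A A A: FOLLOW(A) ⊇ FOLLOW(S) ⊇ {$}; new: +{$}
  S→S B: FOLLOW(S) ⊇ FIRST(B) = {a}; new: +{a}
  S→S B: FOLLOW(B) ⊇ FOLLOW(S) ⊇ {$,a}; new: +{$}
  S: {$,a}  A: {$,a}  B: {$,a}
[2] (no change)
  S: {$,a}  A: {$,a}  B: {$,a}

FOLLOW(A) = ["$", "a"]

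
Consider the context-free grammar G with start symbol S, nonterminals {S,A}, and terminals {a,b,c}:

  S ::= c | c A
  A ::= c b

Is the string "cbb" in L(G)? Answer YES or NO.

Convert to CNF:
  S -> T0 A | c
  A -> T0 T1
  T0 -> c
  T1 -> b

CYK table (by increasing span):
  [0..0]={S,T0}  "c"  orig:{S}
  [1..1]={T1}  "b"  orig:{}
  [2..2]={T1}  "b"  orig:{}
  [0..1]={A}  "cb"
  [1..2]=∅  "bb"
  [0..2]=∅  "cbb"

S ∉ T[0,2] ⇒ NO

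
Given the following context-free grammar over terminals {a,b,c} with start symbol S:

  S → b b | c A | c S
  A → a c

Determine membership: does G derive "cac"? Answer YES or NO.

Convert to CNF:
  S -> T1 A | T1 S | T2 T2
  A -> T0 T1
  T0 -> a
  T1 -> c
  T2 -> b

Fill CYK table bottom-up:
  cell(0,0) c: {T1}  orig:{}
  cell(1,1) a: {T0}  orig:{}
  cell(2,2) c: {T1}  orig:{}
  cell(0,1) ca: ∅
  cell(1,2) ac: {A}
  cell(0,2) cac: {S}

S ∈ T[0,2] ⇒ YES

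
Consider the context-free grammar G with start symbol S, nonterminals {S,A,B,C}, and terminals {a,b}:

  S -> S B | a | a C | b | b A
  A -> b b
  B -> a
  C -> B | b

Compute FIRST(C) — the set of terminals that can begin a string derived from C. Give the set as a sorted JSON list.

Compute FIRST by fixpoint:
iter 1:
  A via A→b b: +{b}
  B via B→a: +{a}
  C via C→B: +{a}
  C via C→b: +{b}
  S via S→a: +{a}
  S via S→b: +{b}
  S: {a,b}  A: {b}  B: {a}  C: {a,b}
iter 2: — fixpoint
  S: {a,b}  A: {b}  B: {a}  C: {a,b}

FIRST(C) = ["a", "b"]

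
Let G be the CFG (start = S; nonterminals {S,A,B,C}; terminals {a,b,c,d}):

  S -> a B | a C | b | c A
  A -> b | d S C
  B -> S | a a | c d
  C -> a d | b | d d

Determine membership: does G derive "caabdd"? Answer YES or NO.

Convert to CNF:
  S -> T1 B | T1 C | T2 A | b
  A -> T0 X3 | b
  B -> T1 B | T1 C | T1 T1 | T2 A | T2 T0 | b
  C -> T0 T0 | T1 T0 | b
  T0 -> d
  T1 -> a
  T2 -> c
  X3 -> S C

CYK table (by increasing span):
  T[0,0] 'c' = {T2}  orig:{}
  T[1,1] 'a' = {T1}  orig:{}
  T[2,2] 'a' = {T1}  orig:{}
  T[3,3] 'b' = {A,B,C,S}
  T[4,4] 'd' = {T0}  orig:{}
  T[5,5] 'd' = {T0}  orig:{}
  T[0,1] 'ca' = ∅
  T[1,2] 'aa' = {B}
  T[2,3] 'ab' = {B,S}
  T[3,4] 'bd' = ∅
  T[4,5] 'dd' = {C}
  T[0,2] 'caa' = ∅
  T[1,3] 'aab' = {B,S}
  T[2,4] 'abd' = ∅
  T[3,5] 'bdd' = {X3}  orig:{}
  T[0,3] 'caab' = ∅
  T[1,4] 'aabd' = ∅
  T[2,5] 'abdd' = {X3}  orig:{}
  T[0,4] 'caabd' = ∅
  T[1,5] 'aabdd' = {X3}  orig:{}
  T[0,5] 'caabdd' = ∅

S ∉ T[0,5] ⇒ NO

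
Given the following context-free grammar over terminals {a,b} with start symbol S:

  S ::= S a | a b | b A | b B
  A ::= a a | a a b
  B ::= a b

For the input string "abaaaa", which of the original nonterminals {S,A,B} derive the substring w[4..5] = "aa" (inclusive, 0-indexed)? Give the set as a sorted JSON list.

Convert to CNF:
  S -> S T0 | T0 T1 | T1 A | T1 B
  A -> T0 T0 | T0 X2
  B -> T0 T1
  T0 -> a
  T1 -> b
  X2 -> T0 T1

CYK fill, restricted to cells inside w[4..5]:
  T[4,4] 'a' = {T0}  orig:{}
  T[5,5] 'a' = {T0}  orig:{}
  T[4,5] 'aa' = {A}

Original NTs in T[4,5] deriving "aa": ["A"]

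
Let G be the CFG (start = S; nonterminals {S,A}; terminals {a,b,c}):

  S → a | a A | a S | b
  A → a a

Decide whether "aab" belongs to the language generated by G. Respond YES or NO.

Convert to CNF:
  S -> T0 A | T0 S | a | b
  A -> T0 T0
  T0 -> a

CYK table (by increasing span):
  cell(0,0) a: {S,T0}  orig:{S}
  cell(1,1) a: {S,T0}  orig:{S}
  cell(2,2) b: {S}
  cell(0,1) aa: {A,S}
  cell(1,2) ab: {S}
  cell(0,2) aab: {S}

S ∈ T[0,2] ⇒ YES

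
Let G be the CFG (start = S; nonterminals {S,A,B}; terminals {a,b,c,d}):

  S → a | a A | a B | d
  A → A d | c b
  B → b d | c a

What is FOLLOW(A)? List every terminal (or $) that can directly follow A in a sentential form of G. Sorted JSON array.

Compute FIRST by fixpoint:
pass 1:
  A via A→c b: +{c}
  B via B→b d: +{b}
  B via B→c a: +{c}
  S via S→a: +{a}
  S via S→d: +{d}
  S: {a,d}  A: {c}  B: {b,c}
pass 2: (no change)
  S: {a,d}  A: {c}  B: {b,c}

FOLLOW sets:
seed FOLLOW(S) with $
round 1:
  A→A d: FOLLOW(A) ⊇ FIRST(d) = {d}; new: +{d}
  S→a A: FOLLOW(A) ⊇ FOLLOW(S) ⊇ {$}; new: +{$}
  S→a B: FOLLOW(B) ⊇ FOLLOW(S) ⊇ {$}; new: +{$}
  FOLLOW(S)={$}  FOLLOW(A)={$,d}  FOLLOW(B)={$}
round 2: done
  FOLLOW(S)={$}  FOLLOW(A)={$,d}  FOLLOW(B)={$}

FOLLOW(A) = ["$", "d"]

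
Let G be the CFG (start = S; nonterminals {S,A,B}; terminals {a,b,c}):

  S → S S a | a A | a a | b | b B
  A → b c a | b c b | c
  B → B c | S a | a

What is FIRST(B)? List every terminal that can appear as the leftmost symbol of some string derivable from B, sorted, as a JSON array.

Compute FIRST by fixpoint:
round 1:
  A via A→b c a: +{b}
  A via A→c: +{c}
  B via B→a: +{a}
  S via S→a A: +{a}
  S via S→b: +{b}
  S: {a,b}  A: {b,c}  B: {a}
round 2:
  B via B→S a: +{b}
  S: {a,b}  A: {b,c}  B: {a,b}
round 3: done
  S: {a,b}  A: {b,c}  B: {a,b}

FIRST(B) = ["a", "b"]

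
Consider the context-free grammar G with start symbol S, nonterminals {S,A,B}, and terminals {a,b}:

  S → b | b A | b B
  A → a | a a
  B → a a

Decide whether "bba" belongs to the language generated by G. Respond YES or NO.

Convert to CNF:
  S -> T1 A | T1 B | b
  A -> T0 T0 | a
  B -> T0 T0
  T0 -> a
  T1 -> b

Fill CYK table bottom-up:
  cell(0,0) b: {S,T1}  orig:{S}
  cell(1,1) b: {S,T1}  orig:{S}
  cell(2,2) a: {A,T0}  orig:{A}
  cell(0,1) bb: ∅
  cell(1,2) ba: {S}
  cell(0,2) bba: ∅

S ∉ T[0,2] ⇒ NO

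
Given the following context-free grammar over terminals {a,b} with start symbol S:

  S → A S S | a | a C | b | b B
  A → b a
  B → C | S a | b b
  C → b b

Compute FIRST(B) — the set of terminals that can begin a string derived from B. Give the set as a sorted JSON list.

FIRST iteration:
iter 1:
  A via A→b a: +{b}
  B via B→b b: +{b}
  C via C→b b: +{b}
  S via S→A S S: +{b}
  S via S→a: +{a}
  FIRST[S]={a,b}  FIRST[A]={b}  FIRST[B]={b}  FIRST[C]={b}
iter 2:
  B via B→S a: +{a}
  FIRST[S]={a,b}  FIRST[A]={b}  FIRST[B]={a,b}  FIRST[C]={b}
iter 3: — fixpoint
  FIRST[S]={a,b}  FIRST[A]={b}  FIRST[B]={a,b}  FIRST[C]={b}

FIRST(B) = ["a", "b"]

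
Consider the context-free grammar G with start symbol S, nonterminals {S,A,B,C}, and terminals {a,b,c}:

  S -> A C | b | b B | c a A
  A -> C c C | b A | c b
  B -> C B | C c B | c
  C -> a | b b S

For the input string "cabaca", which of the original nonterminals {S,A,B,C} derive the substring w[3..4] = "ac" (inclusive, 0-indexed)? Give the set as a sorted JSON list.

Convert to CNF:
  S -> A C | T0 X6 | T1 B | b
  A -> C X3 | T0 T1 | T1 A
  B -> C B | C X4 | c
  C -> T1 X5 | a
  T0 -> c
  T1 -> b
  T2 -> a
  X3 -> T0 C
  X4 -> T0 B
  X5 -> T1 S
  X6 -> T2 A

Fill CYK table bottom-up — only the sub-triangle for w[3..4]:
  T[3,3] 'a' = {C,T2}  orig:{C}
  T[4,4] 'c' = {B,T0}  orig:{B}
  T[3,4] 'ac' = {B}

Original NTs in T[3,4] deriving "ac": ["B"]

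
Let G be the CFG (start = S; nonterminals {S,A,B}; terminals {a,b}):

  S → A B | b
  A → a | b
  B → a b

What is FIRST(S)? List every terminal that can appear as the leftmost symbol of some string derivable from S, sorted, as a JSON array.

FIRST sets, iterate to fixpoint:
[1]
  A via A→a: +{a}
  A via A→b: +{b}
  B via B→a b: +{a}
  S via S→A B: +{a,b}
  S: {a,b}  A: {a,b}  B: {a}
[2] done
  S: {a,b}  A: {a,b}  B: {a}

FIRST(S) = ["a", "b"]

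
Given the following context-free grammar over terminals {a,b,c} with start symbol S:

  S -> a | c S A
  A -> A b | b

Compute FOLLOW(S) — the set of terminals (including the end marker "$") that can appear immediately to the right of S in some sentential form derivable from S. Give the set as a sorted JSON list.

FIRST sets, iterate to fixpoint:
pass 1:
  A via A→b: +{b}
  S via S→a: +{a}
  S via S→c S A: +{c}
  S: {a,c}  A: {b}
pass 2: — fixpoint
  S: {a,c}  A: {b}

FOLLOW sets:
FOLLOW(S) := {$}
iter 1:
  A→A b: FOLLOW(A) ⊇ FIRST(b) = {b}; new: +{b}
  S→c S A: FOLLOW(S) ⊇ FIRST(A) = {b}; new: +{b}
  S→c S A: FOLLOW(A) ⊇ FOLLOW(S) ⊇ {$,b}; new: +{$}
  S: {$,b}  A: {$,b}
iter 2: — fixpoint
  S: {$,b}  A: {$,b}

FOLLOW(S) = ["$", "b"]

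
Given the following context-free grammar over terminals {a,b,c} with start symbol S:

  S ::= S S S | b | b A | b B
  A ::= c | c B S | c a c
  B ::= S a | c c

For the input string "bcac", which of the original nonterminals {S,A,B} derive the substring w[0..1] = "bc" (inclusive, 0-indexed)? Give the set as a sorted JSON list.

Convert to CNF:
  S -> S X5 | T2 A | T2 B | b
  A -> T0 X3 | T0 X4 | c
  B -> S T1 | T0 T0
  T0 -> c
  T1 -> a
  T2 -> b
  X3 -> B S
  X4 -> T1 T0
  X5 -> S S

CYK fill (cells [i..j] with 0 ≤ i ≤ j ≤ 1 only):
  T[0,0] 'b' = {S,T2}  orig:{S}
  T[1,1] 'c' = {A,T0}  orig:{A}
  T[0,1] 'bc' = {S}

Original NTs in T[0,1] deriving "bc": ["S"]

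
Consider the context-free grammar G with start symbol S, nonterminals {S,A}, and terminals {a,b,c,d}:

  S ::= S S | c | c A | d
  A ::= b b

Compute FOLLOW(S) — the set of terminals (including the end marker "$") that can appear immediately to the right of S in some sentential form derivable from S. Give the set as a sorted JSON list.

FIRST sets, iterate to fixpoint:
round 1:
  A via A→b b: +{b}
  S via S→c: +{c}
  S via S→d: +{d}
  S: {c,d}  A: {b}
round 2: (stable)
  S: {c,d}  A: {b}

FOLLOW iteration:
seed FOLLOW(S) with $
pass 1:
  S→S S: FOLLOW(S) ⊇ FIRST(S) = {c,d}; new: +{c,d}
  S→c A: FOLLOW(A) ⊇ FOLLOW(S) ⊇ {$,c,d}; new: +{$,c,d}
  FOLLOW(S)={$,c,d}  FOLLOW(A)={$,c,d}
pass 2: (stable)
  FOLLOW(S)={$,c,d}  FOLLOW(A)={$,c,d}

FOLLOW(S) = ["$", "c", "d"]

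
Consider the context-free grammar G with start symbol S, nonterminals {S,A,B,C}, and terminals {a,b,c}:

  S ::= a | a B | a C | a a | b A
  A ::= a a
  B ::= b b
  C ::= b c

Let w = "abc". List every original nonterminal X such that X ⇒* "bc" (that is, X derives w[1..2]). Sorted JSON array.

CNF form of G:
  S -> T0 B | T0 C | T0 T0 | T1 A | a
  A -> T0 T0
  B -> T1 T1
  C -> T1 T2
  T0 -> a
  T1 -> b
  T2 -> c

CYK table (by increasing span) (cells [i..j] with 1 ≤ i ≤ j ≤ 2 only):
  T[1,1] 'b' = {T1}  orig:{}
  T[2,2] 'c' = {T2}  orig:{}
  T[1,2] 'bc' = {C}

Original NTs in T[1,2] deriving "bc": ["C"]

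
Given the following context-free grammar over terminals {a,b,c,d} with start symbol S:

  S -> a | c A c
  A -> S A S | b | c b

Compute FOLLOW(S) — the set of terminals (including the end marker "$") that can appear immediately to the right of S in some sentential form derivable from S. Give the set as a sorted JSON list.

FIRST iteration:
round 1:
  A via A→b: +{b}
  A via A→c b: +{c}
  S via S→a: +{a}
  S via S→c A c: +{c}
  S: {a,c}  A: {b,c}
round 2:
  A via A→S A S: +{a}
  S: {a,c}  A: {a,b,c}
round 3: (stable)
  S: {a,c}  A: {a,b,c}

FOLLOW sets:
FOLLOW(S) := {$}
iter 1:
  A→S A S: FOLLOW(S) ⊇ FIRST(A) = {a,b,c}; new: +{a,b,c}
  A→S A S: FOLLOW(A) ⊇ FIRST(S) = {a,c}; new: +{a,c}
  FOLLOW[S]={$,a,b,c}  FOLLOW[A]={a,c}
iter 2: — fixpoint
  FOLLOW[S]={$,a,b,c}  FOLLOW[A]={a,c}

FOLLOW(S) = ["$", "a", "b", "c"]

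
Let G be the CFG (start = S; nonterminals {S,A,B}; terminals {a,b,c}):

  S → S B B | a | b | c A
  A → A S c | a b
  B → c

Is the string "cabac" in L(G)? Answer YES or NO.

Convert to CNF:
  S -> S X4 | T0 A | a | b
  A -> A X3 | T1 T2
  B -> c
  T0 -> c
  T1 -> a
  T2 -> b
  X3 -> S T0
  X4 -> B B

CYK fill:
  [0..0]={B,T0}  "c"  orig:{B}
  [1..1]={S,T1}  "a"  orig:{S}
  [2..2]={S,T2}  "b"  orig:{S}
  [3..3]={S,T1}  "a"  orig:{S}
  [4..4]={B,T0}  "c"  orig:{B}
  [0..1]=∅  "ca"
  [1..2]={A}  "ab"
  [2..3]=∅  "ba"
  [3..4]={X3}  "ac"  orig:{}
  [0..2]={S}  "cab"
  [1..3]=∅  "aba"
  [2..4]=∅  "bac"
  [0..3]=∅  "caba"
  [1..4]={A}  "abac"
  [0..4]={S}  "cabac"

S ∈ T[0,4] ⇒ YES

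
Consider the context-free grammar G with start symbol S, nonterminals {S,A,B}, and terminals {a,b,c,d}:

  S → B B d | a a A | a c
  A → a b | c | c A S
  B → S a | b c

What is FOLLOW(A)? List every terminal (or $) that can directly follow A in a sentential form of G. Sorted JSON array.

Compute FIRST by fixpoint:
[1]
  A via A→a b: +{a}
  A via A→c: +{c}
  B via B→b c: +{b}
  S via S→B B d: +{b}
  S via S→a a A: +{a}
  S: {a,b}  A: {a,c}  B: {b}
[2]
  B via B→S a: +{a}
  S: {a,b}  A: {a,c}  B: {a,b}
[3] done
  S: {a,b}  A: {a,c}  B: {a,b}

Compute FOLLOW by fixpoint:
FOLLOW(S) := {$}
round 1:
  A→c A S: FOLLOW(A) ⊇ FIRST(S) = {a,b}; new: +{a,b}
  A→c A S: FOLLOW(S) ⊇ FOLLOW(A) ⊇ {a,b}; new: +{a,b}
  S→B B d: FOLLOW(B) ⊇ FIRST(B) = {a,b}; new: +{a,b}
  S→B B d: FOLLOW(B) ⊇ FIRST(d) = {d}; new: +{d}
  S→a a A: FOLLOW(A) ⊇ FOLLOW(S) ⊇ {$,a,b}; new: +{$}
  FOLLOW(S)={$,a,b}  FOLLOW(A)={$,a,b}  FOLLOW(B)={a,b,d}
round 2: done
  FOLLOW(S)={$,a,b}  FOLLOW(A)={$,a,b}  FOLLOW(B)={a,b,d}

FOLLOW(A) = ["$", "a", "b"]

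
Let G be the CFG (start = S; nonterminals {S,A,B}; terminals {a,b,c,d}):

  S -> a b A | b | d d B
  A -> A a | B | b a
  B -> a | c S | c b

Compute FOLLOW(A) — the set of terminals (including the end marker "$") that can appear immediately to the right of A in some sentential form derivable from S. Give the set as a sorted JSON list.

FIRST sets, iterate to fixpoint:
pass 1:
  A via A→b a: +{b}
  B via B→a: +{a}
  B via B→c S: +{c}
  S via S→a b A: +{a}
  S via S→b: +{b}
  S via S→d d B: +{d}
  FIRST[S]={a,b,d}  FIRST[A]={b}  FIRST[B]={a,c}
pass 2:
  A via A→B: +{a,c}
  FIRST[S]={a,b,d}  FIRST[A]={a,b,c}  FIRST[B]={a,c}
pass 3: (no change)
  FIRST[S]={a,b,d}  FIRST[A]={a,b,c}  FIRST[B]={a,c}

FOLLOW sets:
initialize: $ ∈ FOLLOW(S)
[1]
  A→A a: FOLLOW(A) ⊇ FIRST(a) = {a}; new: +{a}
  A→B: FOLLOW(B) ⊇ FOLLOW(A) ⊇ {a}; new: +{a}
  B→c S: FOLLOW(S) ⊇ FOLLOW(B) ⊇ {a}; new: +{a}
  S→a b A: FOLLOW(A) ⊇ FOLLOW(S) ⊇ {$,a}; new: +{$}
  S→d d B: FOLLOW(B) ⊇ FOLLOW(S) ⊇ {$,a}; new: +{$}
  S: {$,a}  A: {$,a}  B: {$,a}
[2] (no change)
  S: {$,a}  A: {$,a}  B: {$,a}

FOLLOW(A) = ["$", "a"]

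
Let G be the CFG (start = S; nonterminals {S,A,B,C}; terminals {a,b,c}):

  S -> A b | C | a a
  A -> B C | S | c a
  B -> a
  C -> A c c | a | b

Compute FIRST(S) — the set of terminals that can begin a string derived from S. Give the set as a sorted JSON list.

FIRST sets, iterate to fixpoint:
iter 1:
  A via A→c a: +{c}
  B via B→a: +{a}
  C via C→A c c: +{c}
  C via C→a: +{a}
  C via C→b: +{b}
  S via S→A b: +{c}
  S via S→C: +{a,b}
  S: {a,b,c}  A: {c}  B: {a}  C: {a,b,c}
iter 2:
  A via A→B C: +{a}
  A via A→S: +{b}
  S: {a,b,c}  A: {a,b,c}  B: {a}  C: {a,b,c}
iter 3: (stable)
  S: {a,b,c}  A: {a,b,c}  B: {a}  C: {a,b,c}

FIRST(S) = ["a", "b", "c"]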